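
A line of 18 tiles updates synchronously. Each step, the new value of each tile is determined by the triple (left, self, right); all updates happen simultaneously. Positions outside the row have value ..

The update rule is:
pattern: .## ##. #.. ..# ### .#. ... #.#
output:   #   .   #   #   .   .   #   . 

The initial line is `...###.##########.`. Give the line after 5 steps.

#.####...#.......#

step 1: ####...#.........#
step 2: #...###.#########.
step 3: .####...#........#
step 4: ##...###.########.
step 5: #.####...#.......#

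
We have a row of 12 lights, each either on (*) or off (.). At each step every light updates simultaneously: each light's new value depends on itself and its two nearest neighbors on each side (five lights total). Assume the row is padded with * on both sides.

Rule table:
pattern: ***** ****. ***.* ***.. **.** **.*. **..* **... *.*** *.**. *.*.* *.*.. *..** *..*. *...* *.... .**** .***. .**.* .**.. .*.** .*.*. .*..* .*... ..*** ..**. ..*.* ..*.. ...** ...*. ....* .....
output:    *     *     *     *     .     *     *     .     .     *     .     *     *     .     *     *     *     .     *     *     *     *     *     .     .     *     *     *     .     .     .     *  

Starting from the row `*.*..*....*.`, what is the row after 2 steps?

*****.****.*

step 1: ****.*.*..**
step 2: *****.****.*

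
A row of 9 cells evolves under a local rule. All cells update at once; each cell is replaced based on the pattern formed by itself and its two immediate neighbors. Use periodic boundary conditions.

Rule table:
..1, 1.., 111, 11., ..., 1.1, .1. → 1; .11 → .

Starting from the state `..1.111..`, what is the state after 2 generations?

1111.1111
11111.111

11111.111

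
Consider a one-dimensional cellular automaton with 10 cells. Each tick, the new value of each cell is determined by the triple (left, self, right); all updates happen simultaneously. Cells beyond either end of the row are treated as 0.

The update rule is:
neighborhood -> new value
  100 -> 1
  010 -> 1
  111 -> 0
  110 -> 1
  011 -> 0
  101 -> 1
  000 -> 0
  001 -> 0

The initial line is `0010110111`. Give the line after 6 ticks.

0011011001
0001101101
0000110111
0000011001
0000001101
0000000111

0000000111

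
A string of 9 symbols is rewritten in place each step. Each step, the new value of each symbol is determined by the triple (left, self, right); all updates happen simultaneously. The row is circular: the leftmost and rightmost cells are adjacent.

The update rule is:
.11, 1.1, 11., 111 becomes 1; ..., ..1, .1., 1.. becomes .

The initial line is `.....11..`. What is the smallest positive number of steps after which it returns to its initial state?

1

.....11..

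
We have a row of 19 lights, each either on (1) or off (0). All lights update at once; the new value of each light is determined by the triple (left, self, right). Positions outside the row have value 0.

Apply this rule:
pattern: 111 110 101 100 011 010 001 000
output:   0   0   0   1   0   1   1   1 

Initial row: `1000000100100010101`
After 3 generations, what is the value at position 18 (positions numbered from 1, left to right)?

0

1111111111111110101
0000000000000000101
1111111111111111101
position 18 holds 0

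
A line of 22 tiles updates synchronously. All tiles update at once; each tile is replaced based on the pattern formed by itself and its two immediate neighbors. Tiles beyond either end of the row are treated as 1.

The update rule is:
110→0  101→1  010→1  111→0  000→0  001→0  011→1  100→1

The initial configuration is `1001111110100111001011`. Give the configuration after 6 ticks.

1110011111001010000010

tick 1: 0101000001110100101110
tick 2: 1111100001001110111001
tick 3: 0000010001101001100101
tick 4: 1000011001011101010111
tick 5: 0100010101110011111100
tick 6: 1110011111001010000010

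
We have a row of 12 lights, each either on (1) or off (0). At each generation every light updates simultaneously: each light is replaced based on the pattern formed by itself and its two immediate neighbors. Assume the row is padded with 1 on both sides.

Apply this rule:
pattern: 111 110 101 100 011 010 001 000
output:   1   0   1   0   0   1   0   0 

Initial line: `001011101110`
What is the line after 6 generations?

001101010101
000011111110
000001111101
000000111010
000000010111
000000011011

000000011011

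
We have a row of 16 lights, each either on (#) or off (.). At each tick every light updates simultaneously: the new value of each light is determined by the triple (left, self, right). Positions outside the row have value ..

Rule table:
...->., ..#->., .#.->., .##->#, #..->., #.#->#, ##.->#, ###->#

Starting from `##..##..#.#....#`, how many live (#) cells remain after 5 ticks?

4

##..##...#......
##..##..........
##..##..........  (fixed point — unchanged through tick 5)
count of #: 4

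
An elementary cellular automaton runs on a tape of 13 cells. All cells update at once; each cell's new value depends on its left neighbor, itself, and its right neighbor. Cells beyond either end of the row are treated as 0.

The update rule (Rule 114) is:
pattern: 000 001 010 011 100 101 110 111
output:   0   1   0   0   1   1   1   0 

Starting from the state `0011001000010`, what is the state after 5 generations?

0101011011011

generation 1: 0101110100101
generation 2: 1010011011010
generation 3: 0101101101101
generation 4: 1010110110110
generation 5: 0101011011011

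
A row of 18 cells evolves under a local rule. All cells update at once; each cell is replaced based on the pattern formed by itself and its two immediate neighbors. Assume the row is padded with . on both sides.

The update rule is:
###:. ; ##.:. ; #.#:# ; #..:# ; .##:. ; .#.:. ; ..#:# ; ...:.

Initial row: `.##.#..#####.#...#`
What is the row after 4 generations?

.##.#..#.#.#.#.#.#

generation 1: #..#.##.....#.#.#.
generation 2: .##.#..#...#.#.#.#
generation 3: #..#.##.#.#.#.#.#.
generation 4: .##.#..#.#.#.#.#.#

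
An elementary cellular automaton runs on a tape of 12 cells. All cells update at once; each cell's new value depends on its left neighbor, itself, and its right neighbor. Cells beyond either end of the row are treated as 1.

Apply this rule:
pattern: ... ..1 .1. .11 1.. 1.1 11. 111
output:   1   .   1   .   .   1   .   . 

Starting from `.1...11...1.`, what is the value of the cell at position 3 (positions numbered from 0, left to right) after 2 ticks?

1

11.1....1.11
..11.11.11..
position 3 holds 1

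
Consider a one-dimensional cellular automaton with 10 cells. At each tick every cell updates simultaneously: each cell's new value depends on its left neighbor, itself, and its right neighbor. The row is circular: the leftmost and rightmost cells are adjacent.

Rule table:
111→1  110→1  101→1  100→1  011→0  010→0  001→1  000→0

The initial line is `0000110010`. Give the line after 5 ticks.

tick 1: 0001011101
tick 2: 1010101110
tick 3: 0101010111
tick 4: 1010101011
tick 5: 1101010101

1101010101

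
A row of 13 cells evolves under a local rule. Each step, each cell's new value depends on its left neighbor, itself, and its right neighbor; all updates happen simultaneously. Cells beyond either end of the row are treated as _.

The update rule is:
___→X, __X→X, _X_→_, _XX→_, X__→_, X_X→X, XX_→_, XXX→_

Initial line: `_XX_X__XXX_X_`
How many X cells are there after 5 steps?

6

X__X__X___X__
__X__X__XX__X
XX__X__X___X_
___X__X__XX__
XXX__X__X___X
count of X: 6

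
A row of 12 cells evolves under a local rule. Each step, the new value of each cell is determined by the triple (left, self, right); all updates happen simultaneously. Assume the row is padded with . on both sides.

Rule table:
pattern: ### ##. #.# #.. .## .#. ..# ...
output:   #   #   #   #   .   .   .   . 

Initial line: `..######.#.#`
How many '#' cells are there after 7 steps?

3

step 1: ...######.#.
step 2: ....######.#
step 3: .....######.
step 4: ......######
step 5: .......#####
step 6: ........####
step 7: .........###
count of #: 3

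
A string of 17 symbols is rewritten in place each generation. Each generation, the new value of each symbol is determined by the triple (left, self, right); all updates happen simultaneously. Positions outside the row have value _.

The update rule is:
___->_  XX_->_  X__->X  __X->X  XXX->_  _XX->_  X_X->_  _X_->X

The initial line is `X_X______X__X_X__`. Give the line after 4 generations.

generation 1: X_XX____XXXXX_XX_
generation 2: X___X__X________X
generation 3: XX_XXXXXX______XX
generation 4: _________X____X__

_________X____X__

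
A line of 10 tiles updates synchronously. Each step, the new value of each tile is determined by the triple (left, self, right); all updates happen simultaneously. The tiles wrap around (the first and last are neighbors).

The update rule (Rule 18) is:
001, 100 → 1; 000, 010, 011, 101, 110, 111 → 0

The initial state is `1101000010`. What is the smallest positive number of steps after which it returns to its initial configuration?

step 1: 0000100100
step 2: 0001011010
step 3: 0010000001
step 4: 1101000010

4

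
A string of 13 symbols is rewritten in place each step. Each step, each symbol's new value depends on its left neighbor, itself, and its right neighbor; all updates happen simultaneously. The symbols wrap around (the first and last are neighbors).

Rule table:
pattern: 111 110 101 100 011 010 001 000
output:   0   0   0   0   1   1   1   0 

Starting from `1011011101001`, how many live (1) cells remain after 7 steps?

6

0010010001011
0110110011010
1100100110010
1001101100110
1011001001100
1010011011001
0010110010011
count of 1: 6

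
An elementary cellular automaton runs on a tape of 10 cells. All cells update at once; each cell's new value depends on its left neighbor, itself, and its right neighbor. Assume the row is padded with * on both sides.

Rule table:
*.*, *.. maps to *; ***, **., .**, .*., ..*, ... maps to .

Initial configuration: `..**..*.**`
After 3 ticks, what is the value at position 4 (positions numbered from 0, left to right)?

.

*...*..*..
.*...*..*.
*.*...*..*
position 4 holds .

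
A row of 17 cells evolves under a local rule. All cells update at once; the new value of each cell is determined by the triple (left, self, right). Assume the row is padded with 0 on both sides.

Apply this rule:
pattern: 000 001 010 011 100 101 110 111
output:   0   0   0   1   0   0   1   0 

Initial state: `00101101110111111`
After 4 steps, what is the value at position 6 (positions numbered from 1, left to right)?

1

00001101010100001
00001100000000000
00001100000000000  (fixed point — unchanged through step 4)
position 6 holds 1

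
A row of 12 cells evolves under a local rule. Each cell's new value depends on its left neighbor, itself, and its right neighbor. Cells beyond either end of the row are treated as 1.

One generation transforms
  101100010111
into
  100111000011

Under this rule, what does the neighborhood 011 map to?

0

At position 2 the neighborhood is 011; the next row has 0 there.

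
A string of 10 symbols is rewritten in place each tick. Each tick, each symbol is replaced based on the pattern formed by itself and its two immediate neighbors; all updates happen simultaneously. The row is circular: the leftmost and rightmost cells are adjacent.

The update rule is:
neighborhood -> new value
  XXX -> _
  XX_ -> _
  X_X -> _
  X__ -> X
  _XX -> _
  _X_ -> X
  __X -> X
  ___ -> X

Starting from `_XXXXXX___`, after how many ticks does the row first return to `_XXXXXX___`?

tick 1: X______XXX
tick 2: _XXXXXX___

2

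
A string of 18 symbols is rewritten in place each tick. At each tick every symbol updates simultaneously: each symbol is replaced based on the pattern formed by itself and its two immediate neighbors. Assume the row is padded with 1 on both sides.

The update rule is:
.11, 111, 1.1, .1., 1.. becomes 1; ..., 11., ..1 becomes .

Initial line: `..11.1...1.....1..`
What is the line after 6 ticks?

11.1111111.1111111

tick 1: 1.1.111..11....11.
tick 2: .11111.1.1.1...1.1
tick 3: 11111.1111111..111
tick 4: 1111.1111111.1.111
tick 5: 111.1111111.111111
tick 6: 11.1111111.1111111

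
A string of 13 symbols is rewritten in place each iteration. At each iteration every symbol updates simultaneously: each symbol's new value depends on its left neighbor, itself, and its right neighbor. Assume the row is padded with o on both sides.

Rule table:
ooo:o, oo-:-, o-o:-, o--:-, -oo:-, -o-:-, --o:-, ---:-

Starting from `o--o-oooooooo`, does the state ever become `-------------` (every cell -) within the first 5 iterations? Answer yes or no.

no

------ooooooo
-------oooooo
--------ooooo
---------oooo
----------ooo
iteration 5 is ----------ooo, still not uniform -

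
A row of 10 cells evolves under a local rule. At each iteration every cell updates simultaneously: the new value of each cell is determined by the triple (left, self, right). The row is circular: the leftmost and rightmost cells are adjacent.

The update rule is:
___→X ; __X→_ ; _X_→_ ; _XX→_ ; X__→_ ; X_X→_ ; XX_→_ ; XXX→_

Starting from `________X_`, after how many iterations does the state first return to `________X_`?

iteration 1: XXXXXXX___
iteration 2: ________X_

2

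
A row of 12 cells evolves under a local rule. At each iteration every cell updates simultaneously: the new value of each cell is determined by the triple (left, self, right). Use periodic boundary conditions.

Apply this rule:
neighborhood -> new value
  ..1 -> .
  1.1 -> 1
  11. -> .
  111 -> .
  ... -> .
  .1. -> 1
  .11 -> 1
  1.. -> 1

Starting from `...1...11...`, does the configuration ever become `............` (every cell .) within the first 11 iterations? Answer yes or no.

...11..1.1..
...1.1.1111.
...11111...1
1..1....1..1
.1.11...11.1
1111.1..1.11
....111.111.
....1..11..1
1...11.1.1.1
.1..1.111111
111.111.....
iteration 11 is 111.111....., still not uniform .

no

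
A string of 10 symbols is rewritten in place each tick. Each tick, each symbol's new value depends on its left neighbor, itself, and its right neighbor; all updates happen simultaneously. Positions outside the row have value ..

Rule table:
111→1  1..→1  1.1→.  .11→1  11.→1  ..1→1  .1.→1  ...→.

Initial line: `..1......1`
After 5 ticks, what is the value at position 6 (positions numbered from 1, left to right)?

.111....11
11111..111
1111111111
1111111111  (fixed point — unchanged through tick 5)
position 6 holds 1

1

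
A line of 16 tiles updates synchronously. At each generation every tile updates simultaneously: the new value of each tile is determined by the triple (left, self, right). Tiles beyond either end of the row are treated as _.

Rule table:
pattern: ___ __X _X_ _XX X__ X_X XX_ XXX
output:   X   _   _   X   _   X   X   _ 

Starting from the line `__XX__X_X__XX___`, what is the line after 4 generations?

__XXX_____XX_X__

generation 1: X_XX___X___XX_XX
generation 2: _XXX_X___X_XXXXX
generation 3: _X_XX__X__XX___X
generation 4: __XXX_____XX_X__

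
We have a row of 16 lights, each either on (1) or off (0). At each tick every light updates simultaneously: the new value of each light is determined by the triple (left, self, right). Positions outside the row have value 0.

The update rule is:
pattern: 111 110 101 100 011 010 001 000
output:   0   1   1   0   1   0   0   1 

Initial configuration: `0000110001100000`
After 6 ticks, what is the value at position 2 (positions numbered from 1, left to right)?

1

1110110101101111
1011111011111001
0110001110001000
0110101010100011
0111010101001011
0101101010000111
position 2 holds 1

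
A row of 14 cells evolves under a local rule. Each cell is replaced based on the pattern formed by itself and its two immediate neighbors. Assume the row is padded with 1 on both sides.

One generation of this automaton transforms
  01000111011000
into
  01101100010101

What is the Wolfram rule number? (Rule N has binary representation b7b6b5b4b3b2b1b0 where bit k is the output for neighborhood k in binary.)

position 6: 111 → 0  (bit 7 = 0)
position 7: 110 → 0  (bit 6 = 0)
position 0: 101 → 0  (bit 5 = 0)
position 2: 100 → 1  (bit 4 = 1)
position 5: 011 → 1  (bit 3 = 1)
position 1: 010 → 1  (bit 2 = 1)
position 4: 001 → 1  (bit 1 = 1)
position 3: 000 → 0  (bit 0 = 0)
bits b7..b0 = 00011110 = 30

30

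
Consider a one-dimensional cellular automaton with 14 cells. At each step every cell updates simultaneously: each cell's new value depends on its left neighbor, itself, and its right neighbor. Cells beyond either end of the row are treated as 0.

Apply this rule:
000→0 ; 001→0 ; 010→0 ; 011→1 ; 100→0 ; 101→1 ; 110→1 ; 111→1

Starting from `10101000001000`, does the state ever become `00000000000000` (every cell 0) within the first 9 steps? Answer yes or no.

yes

step 1: 01010000000000
step 2: 00100000000000
step 3: 00000000000000
all cells are 0 at step 3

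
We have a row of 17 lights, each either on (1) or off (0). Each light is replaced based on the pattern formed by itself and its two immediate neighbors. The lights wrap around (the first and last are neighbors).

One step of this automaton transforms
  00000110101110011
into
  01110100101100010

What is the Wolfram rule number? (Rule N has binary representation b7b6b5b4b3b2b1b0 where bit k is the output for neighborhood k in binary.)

position 11: 111 → 1  (bit 7 = 1)
position 6: 110 → 0  (bit 6 = 0)
position 7: 101 → 0  (bit 5 = 0)
position 0: 100 → 0  (bit 4 = 0)
position 5: 011 → 1  (bit 3 = 1)
position 8: 010 → 1  (bit 2 = 1)
position 4: 001 → 0  (bit 1 = 0)
position 1: 000 → 1  (bit 0 = 1)
bits b7..b0 = 10001101 = 141

141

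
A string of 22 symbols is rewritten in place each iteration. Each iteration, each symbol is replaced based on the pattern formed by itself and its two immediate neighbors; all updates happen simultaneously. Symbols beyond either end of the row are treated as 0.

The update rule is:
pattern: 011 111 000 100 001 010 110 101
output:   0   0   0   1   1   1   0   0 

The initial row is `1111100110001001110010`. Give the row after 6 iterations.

0000011001011110001111
0000100111000001010000
0001111000100011011000
0010000101110100000100
0111001100000110001110
1000110010001001010001

1000110010001001010001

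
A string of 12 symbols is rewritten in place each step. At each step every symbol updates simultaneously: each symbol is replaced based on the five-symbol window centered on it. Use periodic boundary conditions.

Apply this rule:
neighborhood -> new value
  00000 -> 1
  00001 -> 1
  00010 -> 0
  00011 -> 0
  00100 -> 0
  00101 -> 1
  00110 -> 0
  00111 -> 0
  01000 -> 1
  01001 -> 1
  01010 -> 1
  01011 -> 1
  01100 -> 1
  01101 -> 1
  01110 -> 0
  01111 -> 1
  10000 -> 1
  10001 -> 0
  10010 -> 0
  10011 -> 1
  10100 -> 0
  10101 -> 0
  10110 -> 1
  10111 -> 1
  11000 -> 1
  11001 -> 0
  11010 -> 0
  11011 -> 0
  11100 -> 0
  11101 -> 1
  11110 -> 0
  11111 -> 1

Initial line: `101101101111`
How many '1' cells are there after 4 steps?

8

step 1: 101101101110
step 2: 011101101010
step 3: 100101100101
step 4: 100111100111
count of 1: 8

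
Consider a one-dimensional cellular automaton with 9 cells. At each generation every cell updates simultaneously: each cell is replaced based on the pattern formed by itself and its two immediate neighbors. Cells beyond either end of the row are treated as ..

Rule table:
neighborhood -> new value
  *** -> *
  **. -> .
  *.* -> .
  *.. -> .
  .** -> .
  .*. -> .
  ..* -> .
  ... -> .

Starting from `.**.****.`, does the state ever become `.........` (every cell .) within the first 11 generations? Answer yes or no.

yes

.....**..
.........
all cells are . at generation 2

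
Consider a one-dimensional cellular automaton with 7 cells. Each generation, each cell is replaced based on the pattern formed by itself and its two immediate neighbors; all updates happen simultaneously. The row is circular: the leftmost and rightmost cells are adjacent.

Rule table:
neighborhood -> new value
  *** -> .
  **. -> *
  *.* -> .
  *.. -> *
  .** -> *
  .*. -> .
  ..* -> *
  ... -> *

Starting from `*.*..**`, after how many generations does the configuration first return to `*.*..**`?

generation 1: *..***.
generation 2: .***.*.
generation 3: **.*..*
generation 4: .*..***
generation 5: ..***.*
generation 6: ***.*..
generation 7: *.*..**

7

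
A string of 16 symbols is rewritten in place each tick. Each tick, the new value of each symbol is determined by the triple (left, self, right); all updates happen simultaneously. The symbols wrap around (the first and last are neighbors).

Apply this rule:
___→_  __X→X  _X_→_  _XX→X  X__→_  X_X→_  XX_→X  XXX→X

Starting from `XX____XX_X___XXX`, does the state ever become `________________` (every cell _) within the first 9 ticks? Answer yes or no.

tick 1: XX___XXX____XXXX
tick 2: XX__XXXX___XXXXX
tick 3: XX_XXXXX__XXXXXX
tick 4: XX_XXXXX_XXXXXXX
tick 5: XX_XXXXX_XXXXXXX  (fixed point — unchanged through tick 9)
tick 9 is XX_XXXXX_XXXXXXX, still not uniform _

no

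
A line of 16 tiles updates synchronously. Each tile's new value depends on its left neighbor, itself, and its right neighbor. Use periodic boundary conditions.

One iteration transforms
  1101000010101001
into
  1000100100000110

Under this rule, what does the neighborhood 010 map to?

At position 3 the neighborhood is 010; the next row has 0 there.

0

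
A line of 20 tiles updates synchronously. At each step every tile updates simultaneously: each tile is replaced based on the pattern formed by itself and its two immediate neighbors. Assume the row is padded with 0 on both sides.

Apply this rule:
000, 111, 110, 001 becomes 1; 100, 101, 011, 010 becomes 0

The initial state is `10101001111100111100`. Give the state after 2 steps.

00000010111101011101
11111100011100001100

11111100011100001100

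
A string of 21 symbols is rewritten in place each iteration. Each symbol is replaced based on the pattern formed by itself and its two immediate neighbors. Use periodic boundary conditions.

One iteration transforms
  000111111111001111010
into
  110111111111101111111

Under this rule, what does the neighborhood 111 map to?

At position 4 the neighborhood is 111; the next row has 1 there.

1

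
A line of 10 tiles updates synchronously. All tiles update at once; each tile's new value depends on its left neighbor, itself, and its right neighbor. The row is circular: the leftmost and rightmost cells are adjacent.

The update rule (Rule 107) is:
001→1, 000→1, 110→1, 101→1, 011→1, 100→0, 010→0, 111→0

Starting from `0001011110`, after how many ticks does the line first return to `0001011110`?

40

tick 1: 1110110010
tick 2: 1011110101
tick 3: 1110011011
tick 4: 0010111110
tick 5: 1101100010
tick 6: 1111101101
tick 7: 0000111111
tick 8: 0111100001
tick 9: 1100101110
tick 10: 1101011011
tick 11: 0110111110
tick 12: 1111100010
tick 13: 1000101101
tick 14: 1011011111
tick 15: 1111110000
tick 16: 1000010111
tick 17: 1011101100
tick 18: 0110111101
tick 19: 1111100110
tick 20: 1000101111
tick 21: 1011011000
tick 22: 0111111011
tick 23: 1100001111
tick 24: 0101111000
tick 25: 1011001011
tick 26: 1111010110
tick 27: 1001101111
tick 28: 1011111000
tick 29: 0110001011
tick 30: 1110110111
tick 31: 0011111100
tick 32: 1110000101
tick 33: 0010111011
tick 34: 0101101111
tick 35: 1011111001
tick 36: 1110001011
tick 37: 0010110110
tick 38: 1101111110
tick 39: 1111000011
tick 40: 0001011110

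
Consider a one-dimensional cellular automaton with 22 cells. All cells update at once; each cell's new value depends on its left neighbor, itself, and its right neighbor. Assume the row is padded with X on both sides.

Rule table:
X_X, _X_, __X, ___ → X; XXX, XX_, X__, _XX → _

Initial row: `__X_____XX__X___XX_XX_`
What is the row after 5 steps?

step 1: _XX_XXXX___XX_XX__X__X
step 2: X__X_____XX__X___XX_X_
step 3: __XX_XXXX___XX_XX__XXX
step 4: _X__X_____XX__X___X___
step 5: XX_XX_XXXX___XX_XXX_XX

XX_XX_XXXX___XX_XXX_XX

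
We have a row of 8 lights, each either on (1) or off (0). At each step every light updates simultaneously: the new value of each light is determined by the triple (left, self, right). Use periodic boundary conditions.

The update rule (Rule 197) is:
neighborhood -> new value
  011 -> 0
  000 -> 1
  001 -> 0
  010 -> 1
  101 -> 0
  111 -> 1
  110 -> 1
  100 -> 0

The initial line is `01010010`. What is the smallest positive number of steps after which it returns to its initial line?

01010010

1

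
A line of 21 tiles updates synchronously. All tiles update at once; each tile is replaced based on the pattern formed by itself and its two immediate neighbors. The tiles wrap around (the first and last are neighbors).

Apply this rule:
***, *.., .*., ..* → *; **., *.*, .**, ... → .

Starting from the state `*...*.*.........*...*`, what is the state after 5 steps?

.*..***.*.*.**..***..

.*.**.**.......***.*.
**......*.....*.*..**
*.*....***...**.***.*
..**..*.*.*.*....*...
.*..***.*.*.**..***..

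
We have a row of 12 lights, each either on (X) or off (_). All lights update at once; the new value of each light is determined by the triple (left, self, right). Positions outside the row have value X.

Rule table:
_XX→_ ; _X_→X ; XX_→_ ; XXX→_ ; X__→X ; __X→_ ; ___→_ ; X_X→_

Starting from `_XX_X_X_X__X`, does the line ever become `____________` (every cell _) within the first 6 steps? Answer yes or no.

no

step 1: ____X_X_XX__
step 2: X___X_X___X_
step 3: _X__X_XX__X_
step 4: _XX_X___X_X_
step 5: ____XX__X_X_
step 6: X_____X_X_X_
step 6 is X_____X_X_X_, still not uniform _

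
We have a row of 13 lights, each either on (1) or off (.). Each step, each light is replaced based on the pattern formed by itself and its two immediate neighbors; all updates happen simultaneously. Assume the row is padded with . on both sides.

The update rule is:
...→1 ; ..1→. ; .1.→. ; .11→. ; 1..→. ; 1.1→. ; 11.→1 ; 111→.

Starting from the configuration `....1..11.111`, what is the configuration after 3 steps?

1.....1.1...1

111.....1...1
..1.111...1..
1.....1.1...1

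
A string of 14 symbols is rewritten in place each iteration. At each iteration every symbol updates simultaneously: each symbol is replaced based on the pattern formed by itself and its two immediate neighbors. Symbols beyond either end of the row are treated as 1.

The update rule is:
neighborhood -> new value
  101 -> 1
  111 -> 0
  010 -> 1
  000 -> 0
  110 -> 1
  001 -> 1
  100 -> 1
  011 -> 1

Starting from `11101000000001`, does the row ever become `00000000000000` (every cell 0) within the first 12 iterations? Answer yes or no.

iteration 1: 00111100000011
iteration 2: 11100110000110
iteration 3: 00111111001111
iteration 4: 11100001111000
iteration 5: 00110011001101
iteration 6: 11111111111111
iteration 7: 00000000000000
all cells are 0 at iteration 7

yes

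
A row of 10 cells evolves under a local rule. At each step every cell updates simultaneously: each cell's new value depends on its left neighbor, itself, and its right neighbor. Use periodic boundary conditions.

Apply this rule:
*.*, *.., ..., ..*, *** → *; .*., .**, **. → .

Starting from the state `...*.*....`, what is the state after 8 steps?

***.*.****
**.*.*.***
*.*.*.*.**
.*.*.*.*.*
*.*.*.*.*.
.*.*.*.*.*  (repeats step 4; period 2)
step 8: .*.*.*.*.*

.*.*.*.*.*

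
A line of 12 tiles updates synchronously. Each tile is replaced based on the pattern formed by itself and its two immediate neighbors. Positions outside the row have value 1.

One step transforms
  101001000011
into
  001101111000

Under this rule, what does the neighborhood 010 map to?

1

At position 2 the neighborhood is 010; the next row has 1 there.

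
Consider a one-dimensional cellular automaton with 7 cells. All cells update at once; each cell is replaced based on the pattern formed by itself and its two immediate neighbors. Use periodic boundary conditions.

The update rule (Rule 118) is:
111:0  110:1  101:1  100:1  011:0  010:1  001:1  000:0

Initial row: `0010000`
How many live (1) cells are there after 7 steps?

4

0111000
1001100
1110111
0011000
0101100
1110110
0011011
count of 1: 4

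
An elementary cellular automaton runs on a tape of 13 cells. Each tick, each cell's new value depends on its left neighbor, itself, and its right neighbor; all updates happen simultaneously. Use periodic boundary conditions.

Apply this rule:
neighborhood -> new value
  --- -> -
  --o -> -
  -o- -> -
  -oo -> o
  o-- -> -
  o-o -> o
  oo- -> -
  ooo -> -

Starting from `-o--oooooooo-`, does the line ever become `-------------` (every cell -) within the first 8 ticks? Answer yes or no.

yes

----o--------
-------------
all cells are - at tick 2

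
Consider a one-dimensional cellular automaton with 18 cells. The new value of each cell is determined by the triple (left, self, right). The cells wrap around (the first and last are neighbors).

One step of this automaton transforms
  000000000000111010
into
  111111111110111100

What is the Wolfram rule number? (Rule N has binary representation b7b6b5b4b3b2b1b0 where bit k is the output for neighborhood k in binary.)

position 13: 111 → 1  (bit 7 = 1)
position 14: 110 → 1  (bit 6 = 1)
position 15: 101 → 1  (bit 5 = 1)
position 17: 100 → 0  (bit 4 = 0)
position 12: 011 → 1  (bit 3 = 1)
position 16: 010 → 0  (bit 2 = 0)
position 11: 001 → 0  (bit 1 = 0)
position 0: 000 → 1  (bit 0 = 1)
bits b7..b0 = 11101001 = 233

233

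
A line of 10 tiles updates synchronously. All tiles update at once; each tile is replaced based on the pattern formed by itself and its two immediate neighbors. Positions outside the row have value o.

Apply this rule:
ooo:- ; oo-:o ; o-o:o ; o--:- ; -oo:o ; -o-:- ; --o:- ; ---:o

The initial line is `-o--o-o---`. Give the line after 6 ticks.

tick 1: o----o--o-
tick 2: o-oo-----o
tick 3: oooo-ooo-o
tick 4: ---ooo-ooo
tick 5: -o-o-ooo--
tick 6: o-o-oo-o--

o-o-oo-o--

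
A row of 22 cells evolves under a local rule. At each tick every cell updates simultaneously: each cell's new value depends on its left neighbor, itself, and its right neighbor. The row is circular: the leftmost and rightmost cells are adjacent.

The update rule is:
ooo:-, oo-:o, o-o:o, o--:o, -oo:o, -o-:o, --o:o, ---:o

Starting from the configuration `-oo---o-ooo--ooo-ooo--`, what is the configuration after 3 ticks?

ooooooooo-oooo-ooo-ooo

ooooooooo-oooo-ooo-ooo
--------ooo--ooo-ooo--
ooooooooo-oooo-ooo-ooo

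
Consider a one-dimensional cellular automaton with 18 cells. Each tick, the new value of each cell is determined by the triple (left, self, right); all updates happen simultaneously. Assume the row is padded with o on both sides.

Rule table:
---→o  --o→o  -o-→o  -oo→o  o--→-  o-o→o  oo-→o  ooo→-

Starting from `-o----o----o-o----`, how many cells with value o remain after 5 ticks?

oo-oooo-oooooo-ooo
-ooo--ooo----ooo--
oo-o-oo-o-oooo-o-o
-oooooooooo--ooooo
oo--------o-oo----
count of o: 5

5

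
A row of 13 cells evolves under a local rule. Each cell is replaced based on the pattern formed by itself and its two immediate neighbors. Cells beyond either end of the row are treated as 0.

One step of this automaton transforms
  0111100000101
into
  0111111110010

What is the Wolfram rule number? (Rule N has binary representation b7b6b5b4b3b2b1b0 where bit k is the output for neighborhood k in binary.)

249

position 2: 111 → 1  (bit 7 = 1)
position 4: 110 → 1  (bit 6 = 1)
position 11: 101 → 1  (bit 5 = 1)
position 5: 100 → 1  (bit 4 = 1)
position 1: 011 → 1  (bit 3 = 1)
position 10: 010 → 0  (bit 2 = 0)
position 0: 001 → 0  (bit 1 = 0)
position 6: 000 → 1  (bit 0 = 1)
bits b7..b0 = 11111001 = 249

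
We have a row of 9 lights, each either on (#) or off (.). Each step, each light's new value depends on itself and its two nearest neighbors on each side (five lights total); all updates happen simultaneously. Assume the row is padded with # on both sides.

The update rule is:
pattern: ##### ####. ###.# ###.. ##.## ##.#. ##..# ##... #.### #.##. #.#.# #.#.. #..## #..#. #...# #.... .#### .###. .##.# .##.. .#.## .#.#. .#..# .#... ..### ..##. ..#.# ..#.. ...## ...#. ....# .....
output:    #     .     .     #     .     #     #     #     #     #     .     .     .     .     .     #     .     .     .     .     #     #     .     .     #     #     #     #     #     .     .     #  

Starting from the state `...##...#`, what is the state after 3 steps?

#.##.#.##
..#.#.##.
#.##.##..

#.##.##..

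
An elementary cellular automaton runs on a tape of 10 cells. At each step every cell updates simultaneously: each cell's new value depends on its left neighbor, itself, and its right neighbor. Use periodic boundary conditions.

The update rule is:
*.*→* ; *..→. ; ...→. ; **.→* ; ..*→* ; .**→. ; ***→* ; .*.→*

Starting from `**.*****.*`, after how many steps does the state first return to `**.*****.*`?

***.*****.
.***.*****
*.***.****
**.***.***
***.***.**
****.***.*
*****.***.
.*****.***
*.*****.**
**.*****.*

10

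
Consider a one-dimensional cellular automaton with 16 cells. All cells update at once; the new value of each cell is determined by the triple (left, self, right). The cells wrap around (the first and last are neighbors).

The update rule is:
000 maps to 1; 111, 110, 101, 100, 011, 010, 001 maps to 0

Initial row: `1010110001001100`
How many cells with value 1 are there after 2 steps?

13

0000000100000000
1111110001111111
count of 1: 13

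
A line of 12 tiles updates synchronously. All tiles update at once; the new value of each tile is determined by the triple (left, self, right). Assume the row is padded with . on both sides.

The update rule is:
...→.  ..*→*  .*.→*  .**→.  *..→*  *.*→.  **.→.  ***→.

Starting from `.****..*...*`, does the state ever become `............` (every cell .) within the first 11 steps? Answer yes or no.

step 1: *....****.**
step 2: **..*.......
step 3: ..****......
step 4: .*....*.....
step 5: ***..***....
step 6: ...**...*...
step 7: ..*..*.***..
step 8: .*****....*.
step 9: *.....*..***
step 10: **...****...
step 11: ..*.*....*..
step 11 is ..*.*....*.., still not uniform .

no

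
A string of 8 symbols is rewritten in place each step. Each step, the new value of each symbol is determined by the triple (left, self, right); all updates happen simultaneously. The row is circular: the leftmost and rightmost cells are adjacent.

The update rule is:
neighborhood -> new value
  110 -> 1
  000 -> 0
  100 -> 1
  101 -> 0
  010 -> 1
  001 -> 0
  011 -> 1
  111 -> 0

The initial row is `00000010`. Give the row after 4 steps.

00000011
10000011
11000010
11100010

11100010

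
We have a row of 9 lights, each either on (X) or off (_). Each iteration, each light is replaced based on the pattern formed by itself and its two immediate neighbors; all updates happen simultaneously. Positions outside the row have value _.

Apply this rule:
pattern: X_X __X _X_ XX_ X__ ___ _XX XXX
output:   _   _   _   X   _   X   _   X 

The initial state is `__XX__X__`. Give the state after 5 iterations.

__XX_XXXX

X__X____X
_____XX__
XXXX__X_X
_XXX_____
__XX_XXXX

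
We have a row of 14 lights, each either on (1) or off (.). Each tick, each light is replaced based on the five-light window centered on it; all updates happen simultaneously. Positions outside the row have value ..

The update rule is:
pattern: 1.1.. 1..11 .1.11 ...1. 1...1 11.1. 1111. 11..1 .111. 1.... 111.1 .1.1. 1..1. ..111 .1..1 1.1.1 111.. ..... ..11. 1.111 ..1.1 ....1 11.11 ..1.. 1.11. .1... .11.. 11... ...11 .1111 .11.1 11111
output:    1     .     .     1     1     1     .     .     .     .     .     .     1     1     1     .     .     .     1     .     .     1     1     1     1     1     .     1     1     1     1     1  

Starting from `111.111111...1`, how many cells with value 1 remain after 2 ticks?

5

1..1.111..1111
111.......11..
count of 1: 5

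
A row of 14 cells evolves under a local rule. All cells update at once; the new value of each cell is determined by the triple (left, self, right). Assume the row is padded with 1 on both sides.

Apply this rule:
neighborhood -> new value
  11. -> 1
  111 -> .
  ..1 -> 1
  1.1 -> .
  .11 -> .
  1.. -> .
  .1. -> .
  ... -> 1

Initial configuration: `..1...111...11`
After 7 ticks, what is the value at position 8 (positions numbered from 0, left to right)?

.

tick 1: .1..11..1.11..
tick 2: ...1.1.1...1.1
tick 3: .11......11...
tick 4: ..1.11111.1.11
tick 5: .1......1.....
tick 6: ...11111..1111
tick 7: .11....1.1....
position 8 holds .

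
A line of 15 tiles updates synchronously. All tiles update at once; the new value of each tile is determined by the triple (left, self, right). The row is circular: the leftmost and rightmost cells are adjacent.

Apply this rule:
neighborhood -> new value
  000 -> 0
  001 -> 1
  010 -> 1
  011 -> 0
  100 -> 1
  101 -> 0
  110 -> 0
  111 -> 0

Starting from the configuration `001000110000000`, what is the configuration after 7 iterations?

iteration 1: 011101001000000
iteration 2: 100001111100000
iteration 3: 110010000010001
iteration 4: 001111000111010
iteration 5: 010000101000011
iteration 6: 011001101100100
iteration 7: 100110000011110

100110000011110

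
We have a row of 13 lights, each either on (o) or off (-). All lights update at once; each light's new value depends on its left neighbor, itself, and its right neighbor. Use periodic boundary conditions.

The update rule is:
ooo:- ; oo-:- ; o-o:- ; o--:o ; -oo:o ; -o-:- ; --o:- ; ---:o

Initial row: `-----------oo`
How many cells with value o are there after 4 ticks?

2

tick 1: oooooooooo-o-
tick 2: o------------
tick 3: -ooooooooooo-
tick 4: -o----------o
count of o: 2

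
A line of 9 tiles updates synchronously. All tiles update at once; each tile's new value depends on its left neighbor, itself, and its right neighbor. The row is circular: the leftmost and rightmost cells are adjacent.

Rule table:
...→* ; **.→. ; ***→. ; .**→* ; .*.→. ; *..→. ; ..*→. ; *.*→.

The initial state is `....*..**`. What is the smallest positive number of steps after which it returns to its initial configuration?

3

.**....*.
.*..**...
....*..**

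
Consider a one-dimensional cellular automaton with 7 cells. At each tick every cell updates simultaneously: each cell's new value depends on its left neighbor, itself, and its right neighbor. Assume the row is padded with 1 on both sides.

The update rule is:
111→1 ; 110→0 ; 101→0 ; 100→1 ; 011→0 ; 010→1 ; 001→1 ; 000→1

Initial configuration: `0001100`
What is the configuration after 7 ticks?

1000111

1110011
1101101
1000000
0111111
0011111
1101111
1000111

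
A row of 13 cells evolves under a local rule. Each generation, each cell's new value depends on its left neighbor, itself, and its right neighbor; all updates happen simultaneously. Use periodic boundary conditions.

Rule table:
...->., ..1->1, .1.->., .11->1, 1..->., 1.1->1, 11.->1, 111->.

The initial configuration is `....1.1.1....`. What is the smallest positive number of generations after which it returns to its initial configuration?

...1.1.1.....
..1.1.1......
.1.1.1.......
1.1.1........
.1.1........1
1.1........1.
.1........1.1
1........1.1.
........1.1.1
.......1.1.1.
......1.1.1..
.....1.1.1...
....1.1.1....

13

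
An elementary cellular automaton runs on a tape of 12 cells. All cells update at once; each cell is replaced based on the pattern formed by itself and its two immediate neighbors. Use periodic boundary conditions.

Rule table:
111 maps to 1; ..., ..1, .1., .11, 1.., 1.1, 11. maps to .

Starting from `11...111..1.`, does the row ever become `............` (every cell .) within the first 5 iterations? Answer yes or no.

......1.....
............
all cells are . at iteration 2

yes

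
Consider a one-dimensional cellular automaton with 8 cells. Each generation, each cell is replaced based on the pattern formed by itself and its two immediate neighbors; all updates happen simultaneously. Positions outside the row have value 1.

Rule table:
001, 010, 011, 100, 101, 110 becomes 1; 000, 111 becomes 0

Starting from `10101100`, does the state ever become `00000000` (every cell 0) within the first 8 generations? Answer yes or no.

yes

generation 1: 11111111
generation 2: 00000000
all cells are 0 at generation 2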